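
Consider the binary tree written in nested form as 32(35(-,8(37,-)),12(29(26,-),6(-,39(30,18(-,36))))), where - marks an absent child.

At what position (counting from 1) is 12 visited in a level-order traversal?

3

Level-order visits nodes level by level from the root, left to right within each level.
Level 0: 32
Level 1: 35, 12
Level 2: 8, 29, 6
Level 3: 37, 26, 39
Level 4: 30, 18
Level 5: 36
Full level-order sequence: 32, 35, 12, 8, 29, 6, 37, 26, 39, 30, 18, 36.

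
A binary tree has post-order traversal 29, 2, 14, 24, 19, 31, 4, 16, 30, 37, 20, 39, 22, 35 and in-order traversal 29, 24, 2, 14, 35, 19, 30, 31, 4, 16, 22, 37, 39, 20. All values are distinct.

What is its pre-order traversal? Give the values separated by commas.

35, 24, 29, 14, 2, 22, 30, 19, 16, 4, 31, 39, 37, 20

The last element of post-order is the root; it splits in-order into left and right subtrees.
Root 35: left subtree has 4 nodes {29, 24, 2, 14}, right has 9 {19, 30, 31, 4, 16, 22, 37, 39, 20}.
  Root 24: left subtree has 1 node {29}, right has 2 {2, 14}.
    Root 14: left subtree has 1 node {2}, right has 0 { }.
  Root 22: left subtree has 5 nodes {19, 30, 31, 4, 16}, right has 3 {37, 39, 20}.
    Root 30: left subtree has 1 node {19}, right has 3 {31, 4, 16}.
      Root 16: left subtree has 2 nodes {31, 4}, right has 0 { }.
        Root 4: left subtree has 1 node {31}, right has 0 { }.
    Root 39: left subtree has 1 node {37}, right has 1 {20}.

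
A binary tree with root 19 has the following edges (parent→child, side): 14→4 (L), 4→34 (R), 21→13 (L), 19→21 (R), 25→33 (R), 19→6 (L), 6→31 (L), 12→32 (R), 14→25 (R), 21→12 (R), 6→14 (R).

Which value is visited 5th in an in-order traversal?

14

In-order visits the left subtree, then the node, then the right subtree.
At 19: go left to 6.
  At 6: go left to 31.
    31 is a leaf — visit 31.
  Visit 6.
  At 6: go right to 14.
    At 14: go left to 4.
      At 4: no left child.
      Visit 4.
      At 4: go right to 34.
        34 is a leaf — visit 34.
    Visit 14.
    At 14: go right to 25.
      At 25: no left child.
      Visit 25.
      At 25: go right to 33.
        33 is a leaf — visit 33.
Visit 19.
At 19: go right to 21.
  At 21: go left to 13.
    13 is a leaf — visit 13.
  Visit 21.
  At 21: go right to 12.
    At 12: no left child.
    Visit 12.
    At 12: go right to 32.
      32 is a leaf — visit 32.
Full in-order sequence: 31, 6, 4, 34, 14, 25, 33, 19, 13, 21, 12, 32.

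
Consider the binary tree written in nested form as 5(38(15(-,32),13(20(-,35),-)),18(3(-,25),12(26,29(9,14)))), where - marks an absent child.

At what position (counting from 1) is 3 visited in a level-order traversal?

6

Level-order visits nodes level by level from the root, left to right within each level.
Level 0: 5
Level 1: 38, 18
Level 2: 15, 13, 3, 12
Level 3: 32, 20, 25, 26, 29
Level 4: 35, 9, 14
Full level-order sequence: 5, 38, 18, 15, 13, 3, 12, 32, 20, 25, 26, 29, 35, 9, 14.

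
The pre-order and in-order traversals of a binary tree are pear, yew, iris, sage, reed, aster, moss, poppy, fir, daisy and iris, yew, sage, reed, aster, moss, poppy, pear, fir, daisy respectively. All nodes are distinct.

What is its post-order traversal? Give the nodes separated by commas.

iris, poppy, moss, aster, reed, sage, yew, daisy, fir, pear

The first element of pre-order is the root; it splits in-order into left and right subtrees.
Root pear: left subtree has 7 nodes {iris, yew, sage, reed, aster, moss, poppy}, right has 2 {fir, daisy}.
  Root yew: left subtree has 1 node {iris}, right has 5 {sage, reed, aster, moss, poppy}.
    Root sage: left subtree has 0 nodes { }, right has 4 {reed, aster, moss, poppy}.
      Root reed: left subtree has 0 nodes { }, right has 3 {aster, moss, poppy}.
        Root aster: left subtree has 0 nodes { }, right has 2 {moss, poppy}.
          Root moss: left subtree has 0 nodes { }, right has 1 {poppy}.
  Root fir: left subtree has 0 nodes { }, right has 1 {daisy}.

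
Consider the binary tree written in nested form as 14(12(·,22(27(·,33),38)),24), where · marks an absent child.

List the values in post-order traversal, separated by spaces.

Post-order visits the left subtree, then the right subtree, then the node.
At 14: go left to 12.
  At 12: no left child.
  At 12: go right to 22.
    At 22: go left to 27.
      At 27: no left child.
      At 27: go right to 33.
        33 is a leaf — visit 33.
      Visit 27.
    At 22: go right to 38.
      38 is a leaf — visit 38.
    Visit 22.
  Visit 12.
At 14: go right to 24.
  24 is a leaf — visit 24.
Visit 14.

33 27 38 22 12 24 14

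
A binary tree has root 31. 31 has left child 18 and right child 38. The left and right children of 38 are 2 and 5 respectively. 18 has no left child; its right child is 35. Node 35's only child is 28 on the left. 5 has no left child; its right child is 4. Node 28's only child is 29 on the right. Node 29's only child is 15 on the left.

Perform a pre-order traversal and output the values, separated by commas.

31, 18, 35, 28, 29, 15, 38, 2, 5, 4

Pre-order visits the node, then its left subtree, then its right subtree.
Visit 31.
At 31: go left to 18.
  Visit 18.
  At 18: no left child.
  At 18: go right to 35.
    Visit 35.
    At 35: go left to 28.
      Visit 28.
      At 28: no left child.
      At 28: go right to 29.
        Visit 29.
        At 29: go left to 15.
          15 is a leaf — visit 15.
        At 29: no right child.
    At 35: no right child.
At 31: go right to 38.
  Visit 38.
  At 38: go left to 2.
    2 is a leaf — visit 2.
  At 38: go right to 5.
    Visit 5.
    At 5: no left child.
    At 5: go right to 4.
      4 is a leaf — visit 4.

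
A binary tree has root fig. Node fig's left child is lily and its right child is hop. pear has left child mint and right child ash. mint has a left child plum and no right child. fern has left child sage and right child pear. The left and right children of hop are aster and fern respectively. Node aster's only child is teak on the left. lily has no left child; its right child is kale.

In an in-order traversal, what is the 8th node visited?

fern

In-order visits the left subtree, then the node, then the right subtree.
At fig: go left to lily.
  At lily: no left child.
  Visit lily.
  At lily: go right to kale.
    kale is a leaf — visit kale.
Visit fig.
At fig: go right to hop.
  At hop: go left to aster.
    At aster: go left to teak.
      teak is a leaf — visit teak.
    Visit aster.
    At aster: no right child.
  Visit hop.
  At hop: go right to fern.
    At fern: go left to sage.
      sage is a leaf — visit sage.
    Visit fern.
    At fern: go right to pear.
      At pear: go left to mint.
        At mint: go left to plum.
          plum is a leaf — visit plum.
        Visit mint.
        At mint: no right child.
      Visit pear.
      At pear: go right to ash.
        ash is a leaf — visit ash.
Full in-order sequence: lily, kale, fig, teak, aster, hop, sage, fern, plum, mint, pear, ash.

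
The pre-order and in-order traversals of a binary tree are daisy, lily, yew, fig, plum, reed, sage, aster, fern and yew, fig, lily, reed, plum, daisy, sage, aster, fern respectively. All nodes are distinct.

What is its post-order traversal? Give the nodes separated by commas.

fig, yew, reed, plum, lily, fern, aster, sage, daisy

The first element of pre-order is the root; it splits in-order into left and right subtrees.
Root daisy: left subtree has 5 nodes {yew, fig, lily, reed, plum}, right has 3 {sage, aster, fern}.
  Root lily: left subtree has 2 nodes {yew, fig}, right has 2 {reed, plum}.
    Root yew: left subtree has 0 nodes { }, right has 1 {fig}.
    Root plum: left subtree has 1 node {reed}, right has 0 { }.
  Root sage: left subtree has 0 nodes { }, right has 2 {aster, fern}.
    Root aster: left subtree has 0 nodes { }, right has 1 {fern}.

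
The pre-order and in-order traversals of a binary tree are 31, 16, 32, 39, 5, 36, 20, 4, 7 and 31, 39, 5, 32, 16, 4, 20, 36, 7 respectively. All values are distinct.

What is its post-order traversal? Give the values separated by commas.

5, 39, 32, 4, 20, 7, 36, 16, 31

The first element of pre-order is the root; it splits in-order into left and right subtrees.
Root 31: left subtree has 0 nodes { }, right has 8 {39, 5, 32, 16, 4, 20, 36, 7}.
  Root 16: left subtree has 3 nodes {39, 5, 32}, right has 4 {4, 20, 36, 7}.
    Root 32: left subtree has 2 nodes {39, 5}, right has 0 { }.
      Root 39: left subtree has 0 nodes { }, right has 1 {5}.
    Root 36: left subtree has 2 nodes {4, 20}, right has 1 {7}.
      Root 20: left subtree has 1 node {4}, right has 0 { }.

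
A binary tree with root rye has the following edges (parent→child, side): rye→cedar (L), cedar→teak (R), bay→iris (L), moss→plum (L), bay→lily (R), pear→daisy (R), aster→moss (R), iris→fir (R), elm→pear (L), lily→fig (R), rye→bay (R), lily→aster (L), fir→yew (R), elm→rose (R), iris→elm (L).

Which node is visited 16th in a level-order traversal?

plum

Level-order visits nodes level by level from the root, left to right within each level.
Level 0: rye
Level 1: cedar, bay
Level 2: teak, iris, lily
Level 3: elm, fir, aster, fig
Level 4: pear, rose, yew, moss
Level 5: daisy, plum
Full level-order sequence: rye, cedar, bay, teak, iris, lily, elm, fir, aster, fig, pear, rose, yew, moss, daisy, plum.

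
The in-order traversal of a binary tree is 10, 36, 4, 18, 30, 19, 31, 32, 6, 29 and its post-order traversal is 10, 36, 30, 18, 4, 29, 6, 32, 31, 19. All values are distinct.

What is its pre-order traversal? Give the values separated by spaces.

The last element of post-order is the root; it splits in-order into left and right subtrees.
Root 19: left subtree has 5 nodes {10, 36, 4, 18, 30}, right has 4 {31, 32, 6, 29}.
  Root 4: left subtree has 2 nodes {10, 36}, right has 2 {18, 30}.
    Root 36: left subtree has 1 node {10}, right has 0 { }.
    Root 18: left subtree has 0 nodes { }, right has 1 {30}.
  Root 31: left subtree has 0 nodes { }, right has 3 {32, 6, 29}.
    Root 32: left subtree has 0 nodes { }, right has 2 {6, 29}.
      Root 6: left subtree has 0 nodes { }, right has 1 {29}.

19 4 36 10 18 30 31 32 6 29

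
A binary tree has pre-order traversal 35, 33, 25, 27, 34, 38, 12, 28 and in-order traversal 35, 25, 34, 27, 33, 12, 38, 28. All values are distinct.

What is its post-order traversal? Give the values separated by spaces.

The first element of pre-order is the root; it splits in-order into left and right subtrees.
Root 35: left subtree has 0 nodes { }, right has 7 {25, 34, 27, 33, 12, 38, 28}.
  Root 33: left subtree has 3 nodes {25, 34, 27}, right has 3 {12, 38, 28}.
    Root 25: left subtree has 0 nodes { }, right has 2 {34, 27}.
      Root 27: left subtree has 1 node {34}, right has 0 { }.
    Root 38: left subtree has 1 node {12}, right has 1 {28}.

34 27 25 12 28 38 33 35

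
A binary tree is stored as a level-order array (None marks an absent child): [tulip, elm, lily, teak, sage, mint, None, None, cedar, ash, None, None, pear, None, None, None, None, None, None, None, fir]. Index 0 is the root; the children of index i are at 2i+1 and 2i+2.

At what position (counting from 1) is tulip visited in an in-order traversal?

7

In-order visits the left subtree, then the node, then the right subtree.
At tulip: go left to elm.
  At elm: go left to teak.
    At teak: no left child.
    Visit teak.
    At teak: go right to cedar.
      cedar is a leaf — visit cedar.
  Visit elm.
  At elm: go right to sage.
    At sage: go left to ash.
      At ash: no left child.
      Visit ash.
      At ash: go right to fir.
        fir is a leaf — visit fir.
    Visit sage.
    At sage: no right child.
Visit tulip.
At tulip: go right to lily.
  At lily: go left to mint.
    At mint: no left child.
    Visit mint.
    At mint: go right to pear.
      pear is a leaf — visit pear.
  Visit lily.
  At lily: no right child.
Full in-order sequence: teak, cedar, elm, ash, fir, sage, tulip, mint, pear, lily.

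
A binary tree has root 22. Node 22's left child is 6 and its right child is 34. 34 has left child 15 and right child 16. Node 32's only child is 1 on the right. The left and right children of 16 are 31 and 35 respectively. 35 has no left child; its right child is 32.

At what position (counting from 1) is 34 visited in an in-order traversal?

4

In-order visits the left subtree, then the node, then the right subtree.
At 22: go left to 6.
  6 is a leaf — visit 6.
Visit 22.
At 22: go right to 34.
  At 34: go left to 15.
    15 is a leaf — visit 15.
  Visit 34.
  At 34: go right to 16.
    At 16: go left to 31.
      31 is a leaf — visit 31.
    Visit 16.
    At 16: go right to 35.
      At 35: no left child.
      Visit 35.
      At 35: go right to 32.
        At 32: no left child.
        Visit 32.
        At 32: go right to 1.
          1 is a leaf — visit 1.
Full in-order sequence: 6, 22, 15, 34, 31, 16, 35, 32, 1.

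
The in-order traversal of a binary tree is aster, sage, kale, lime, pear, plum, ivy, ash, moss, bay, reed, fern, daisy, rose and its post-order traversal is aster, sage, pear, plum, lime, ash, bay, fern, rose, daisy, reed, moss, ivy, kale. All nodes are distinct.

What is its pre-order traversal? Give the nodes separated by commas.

The last element of post-order is the root; it splits in-order into left and right subtrees.
Root kale: left subtree has 2 nodes {aster, sage}, right has 11 {lime, pear, plum, ivy, ash, moss, bay, reed, fern, daisy, rose}.
  Root sage: left subtree has 1 node {aster}, right has 0 { }.
  Root ivy: left subtree has 3 nodes {lime, pear, plum}, right has 7 {ash, moss, bay, reed, fern, daisy, rose}.
    Root lime: left subtree has 0 nodes { }, right has 2 {pear, plum}.
      Root plum: left subtree has 1 node {pear}, right has 0 { }.
    Root moss: left subtree has 1 node {ash}, right has 5 {bay, reed, fern, daisy, rose}.
      Root reed: left subtree has 1 node {bay}, right has 3 {fern, daisy, rose}.
        Root daisy: left subtree has 1 node {fern}, right has 1 {rose}.

kale, sage, aster, ivy, lime, plum, pear, moss, ash, reed, bay, daisy, fern, rose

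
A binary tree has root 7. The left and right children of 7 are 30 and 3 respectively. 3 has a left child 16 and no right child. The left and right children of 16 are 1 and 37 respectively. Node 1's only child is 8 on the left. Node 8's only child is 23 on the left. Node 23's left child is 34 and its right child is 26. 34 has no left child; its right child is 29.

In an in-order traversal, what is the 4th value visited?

In-order visits the left subtree, then the node, then the right subtree.
At 7: go left to 30.
  30 is a leaf — visit 30.
Visit 7.
At 7: go right to 3.
  At 3: go left to 16.
    At 16: go left to 1.
      At 1: go left to 8.
        At 8: go left to 23.
          At 23: go left to 34.
            At 34: no left child.
            Visit 34.
            At 34: go right to 29.
              29 is a leaf — visit 29.
          Visit 23.
          At 23: go right to 26.
            26 is a leaf — visit 26.
        Visit 8.
        At 8: no right child.
      Visit 1.
      At 1: no right child.
    Visit 16.
    At 16: go right to 37.
      37 is a leaf — visit 37.
  Visit 3.
  At 3: no right child.
Full in-order sequence: 30, 7, 34, 29, 23, 26, 8, 1, 16, 37, 3.

29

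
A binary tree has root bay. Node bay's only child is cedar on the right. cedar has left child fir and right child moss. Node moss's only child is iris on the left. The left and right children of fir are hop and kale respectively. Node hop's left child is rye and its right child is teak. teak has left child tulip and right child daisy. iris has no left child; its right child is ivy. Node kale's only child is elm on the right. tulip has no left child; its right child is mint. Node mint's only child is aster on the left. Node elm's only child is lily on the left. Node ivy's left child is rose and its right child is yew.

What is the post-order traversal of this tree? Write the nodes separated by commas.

Post-order visits the left subtree, then the right subtree, then the node.
At bay: no left child.
At bay: go right to cedar.
  At cedar: go left to fir.
    At fir: go left to hop.
      At hop: go left to rye.
        rye is a leaf — visit rye.
      At hop: go right to teak.
        At teak: go left to tulip.
          At tulip: no left child.
          At tulip: go right to mint.
            At mint: go left to aster.
              aster is a leaf — visit aster.
            At mint: no right child.
            Visit mint.
          Visit tulip.
        At teak: go right to daisy.
          daisy is a leaf — visit daisy.
        Visit teak.
      Visit hop.
    At fir: go right to kale.
      At kale: no left child.
      At kale: go right to elm.
        At elm: go left to lily.
          lily is a leaf — visit lily.
        At elm: no right child.
        Visit elm.
      Visit kale.
    Visit fir.
  At cedar: go right to moss.
    At moss: go left to iris.
      At iris: no left child.
      At iris: go right to ivy.
        At ivy: go left to rose.
          rose is a leaf — visit rose.
        At ivy: go right to yew.
          yew is a leaf — visit yew.
        Visit ivy.
      Visit iris.
    At moss: no right child.
    Visit moss.
  Visit cedar.
Visit bay.

rye, aster, mint, tulip, daisy, teak, hop, lily, elm, kale, fir, rose, yew, ivy, iris, moss, cedar, bay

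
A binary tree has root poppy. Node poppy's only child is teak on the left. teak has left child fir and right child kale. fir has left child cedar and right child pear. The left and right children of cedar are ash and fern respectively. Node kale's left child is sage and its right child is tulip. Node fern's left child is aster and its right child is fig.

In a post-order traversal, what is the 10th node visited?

Post-order visits the left subtree, then the right subtree, then the node.
At poppy: go left to teak.
  At teak: go left to fir.
    At fir: go left to cedar.
      At cedar: go left to ash.
        ash is a leaf — visit ash.
      At cedar: go right to fern.
        At fern: go left to aster.
          aster is a leaf — visit aster.
        At fern: go right to fig.
          fig is a leaf — visit fig.
        Visit fern.
      Visit cedar.
    At fir: go right to pear.
      pear is a leaf — visit pear.
    Visit fir.
  At teak: go right to kale.
    At kale: go left to sage.
      sage is a leaf — visit sage.
    At kale: go right to tulip.
      tulip is a leaf — visit tulip.
    Visit kale.
  Visit teak.
At poppy: no right child.
Visit poppy.
Full post-order sequence: ash, aster, fig, fern, cedar, pear, fir, sage, tulip, kale, teak, poppy.

kale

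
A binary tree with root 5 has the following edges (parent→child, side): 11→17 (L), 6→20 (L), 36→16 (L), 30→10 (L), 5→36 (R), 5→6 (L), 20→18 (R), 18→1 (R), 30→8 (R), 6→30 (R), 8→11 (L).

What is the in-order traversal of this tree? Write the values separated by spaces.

20 18 1 6 10 30 17 11 8 5 16 36

In-order visits the left subtree, then the node, then the right subtree.
At 5: go left to 6.
  At 6: go left to 20.
    At 20: no left child.
    Visit 20.
    At 20: go right to 18.
      At 18: no left child.
      Visit 18.
      At 18: go right to 1.
        1 is a leaf — visit 1.
  Visit 6.
  At 6: go right to 30.
    At 30: go left to 10.
      10 is a leaf — visit 10.
    Visit 30.
    At 30: go right to 8.
      At 8: go left to 11.
        At 11: go left to 17.
          17 is a leaf — visit 17.
        Visit 11.
        At 11: no right child.
      Visit 8.
      At 8: no right child.
Visit 5.
At 5: go right to 36.
  At 36: go left to 16.
    16 is a leaf — visit 16.
  Visit 36.
  At 36: no right child.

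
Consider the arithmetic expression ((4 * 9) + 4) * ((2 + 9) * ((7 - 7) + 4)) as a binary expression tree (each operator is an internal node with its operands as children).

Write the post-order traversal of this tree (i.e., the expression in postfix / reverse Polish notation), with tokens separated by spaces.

4 9 * 4 + 2 9 + 7 7 - 4 + * *

Post-order on an expression tree gives postfix notation: for each operator, emit left operand, right operand, then the operator.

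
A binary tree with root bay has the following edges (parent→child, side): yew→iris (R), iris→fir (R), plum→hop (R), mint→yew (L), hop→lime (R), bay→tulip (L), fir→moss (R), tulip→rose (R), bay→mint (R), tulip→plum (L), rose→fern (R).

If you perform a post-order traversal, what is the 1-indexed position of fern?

Post-order visits the left subtree, then the right subtree, then the node.
At bay: go left to tulip.
  At tulip: go left to plum.
    At plum: no left child.
    At plum: go right to hop.
      At hop: no left child.
      At hop: go right to lime.
        lime is a leaf — visit lime.
      Visit hop.
    Visit plum.
  At tulip: go right to rose.
    At rose: no left child.
    At rose: go right to fern.
      fern is a leaf — visit fern.
    Visit rose.
  Visit tulip.
At bay: go right to mint.
  At mint: go left to yew.
    At yew: no left child.
    At yew: go right to iris.
      At iris: no left child.
      At iris: go right to fir.
        At fir: no left child.
        At fir: go right to moss.
          moss is a leaf — visit moss.
        Visit fir.
      Visit iris.
    Visit yew.
  At mint: no right child.
  Visit mint.
Visit bay.
Full post-order sequence: lime, hop, plum, fern, rose, tulip, moss, fir, iris, yew, mint, bay.

4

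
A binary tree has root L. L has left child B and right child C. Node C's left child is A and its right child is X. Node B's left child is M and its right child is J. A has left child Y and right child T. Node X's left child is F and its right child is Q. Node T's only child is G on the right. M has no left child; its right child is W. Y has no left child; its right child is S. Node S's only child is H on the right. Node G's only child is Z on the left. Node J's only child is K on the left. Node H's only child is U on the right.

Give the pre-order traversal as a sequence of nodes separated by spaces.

L B M W J K C A Y S H U T G Z X F Q

Pre-order visits the node, then its left subtree, then its right subtree.
Visit L.
At L: go left to B.
  Visit B.
  At B: go left to M.
    Visit M.
    At M: no left child.
    At M: go right to W.
      W is a leaf — visit W.
  At B: go right to J.
    Visit J.
    At J: go left to K.
      K is a leaf — visit K.
    At J: no right child.
At L: go right to C.
  Visit C.
  At C: go left to A.
    Visit A.
    At A: go left to Y.
      Visit Y.
      At Y: no left child.
      At Y: go right to S.
        Visit S.
        At S: no left child.
        At S: go right to H.
          Visit H.
          At H: no left child.
          At H: go right to U.
            U is a leaf — visit U.
    At A: go right to T.
      Visit T.
      At T: no left child.
      At T: go right to G.
        Visit G.
        At G: go left to Z.
          Z is a leaf — visit Z.
        At G: no right child.
  At C: go right to X.
    Visit X.
    At X: go left to F.
      F is a leaf — visit F.
    At X: go right to Q.
      Q is a leaf — visit Q.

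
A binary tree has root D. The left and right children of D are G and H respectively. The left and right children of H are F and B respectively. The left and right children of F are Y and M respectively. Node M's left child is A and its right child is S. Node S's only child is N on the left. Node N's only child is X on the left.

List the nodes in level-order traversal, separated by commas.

Level-order visits nodes level by level from the root, left to right within each level.
Level 0: D
Level 1: G, H
Level 2: F, B
Level 3: Y, M
Level 4: A, S
Level 5: N
Level 6: X

D, G, H, F, B, Y, M, A, S, N, X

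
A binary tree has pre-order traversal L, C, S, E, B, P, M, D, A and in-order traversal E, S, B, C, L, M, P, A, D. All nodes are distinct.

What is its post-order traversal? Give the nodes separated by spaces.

E B S C M A D P L

The first element of pre-order is the root; it splits in-order into left and right subtrees.
Root L: left subtree has 4 nodes {E, S, B, C}, right has 4 {M, P, A, D}.
  Root C: left subtree has 3 nodes {E, S, B}, right has 0 { }.
    Root S: left subtree has 1 node {E}, right has 1 {B}.
  Root P: left subtree has 1 node {M}, right has 2 {A, D}.
    Root D: left subtree has 1 node {A}, right has 0 { }.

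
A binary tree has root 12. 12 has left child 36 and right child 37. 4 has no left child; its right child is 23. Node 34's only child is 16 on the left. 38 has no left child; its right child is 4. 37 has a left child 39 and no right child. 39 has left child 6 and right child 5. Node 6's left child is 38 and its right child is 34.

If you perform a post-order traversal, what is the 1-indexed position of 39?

Post-order visits the left subtree, then the right subtree, then the node.
At 12: go left to 36.
  36 is a leaf — visit 36.
At 12: go right to 37.
  At 37: go left to 39.
    At 39: go left to 6.
      At 6: go left to 38.
        At 38: no left child.
        At 38: go right to 4.
          At 4: no left child.
          At 4: go right to 23.
            23 is a leaf — visit 23.
          Visit 4.
        Visit 38.
      At 6: go right to 34.
        At 34: go left to 16.
          16 is a leaf — visit 16.
        At 34: no right child.
        Visit 34.
      Visit 6.
    At 39: go right to 5.
      5 is a leaf — visit 5.
    Visit 39.
  At 37: no right child.
  Visit 37.
Visit 12.
Full post-order sequence: 36, 23, 4, 38, 16, 34, 6, 5, 39, 37, 12.

9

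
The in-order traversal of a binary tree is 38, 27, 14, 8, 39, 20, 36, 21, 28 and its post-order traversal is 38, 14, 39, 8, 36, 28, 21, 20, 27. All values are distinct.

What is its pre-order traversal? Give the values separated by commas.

27, 38, 20, 8, 14, 39, 21, 36, 28

The last element of post-order is the root; it splits in-order into left and right subtrees.
Root 27: left subtree has 1 node {38}, right has 7 {14, 8, 39, 20, 36, 21, 28}.
  Root 20: left subtree has 3 nodes {14, 8, 39}, right has 3 {36, 21, 28}.
    Root 8: left subtree has 1 node {14}, right has 1 {39}.
    Root 21: left subtree has 1 node {36}, right has 1 {28}.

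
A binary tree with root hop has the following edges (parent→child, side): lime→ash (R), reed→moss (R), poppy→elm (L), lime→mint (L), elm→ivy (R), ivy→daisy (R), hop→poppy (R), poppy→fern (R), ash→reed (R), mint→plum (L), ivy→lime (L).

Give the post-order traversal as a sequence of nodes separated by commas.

plum, mint, moss, reed, ash, lime, daisy, ivy, elm, fern, poppy, hop

Post-order visits the left subtree, then the right subtree, then the node.
At hop: no left child.
At hop: go right to poppy.
  At poppy: go left to elm.
    At elm: no left child.
    At elm: go right to ivy.
      At ivy: go left to lime.
        At lime: go left to mint.
          At mint: go left to plum.
            plum is a leaf — visit plum.
          At mint: no right child.
          Visit mint.
        At lime: go right to ash.
          At ash: no left child.
          At ash: go right to reed.
            At reed: no left child.
            At reed: go right to moss.
              moss is a leaf — visit moss.
            Visit reed.
          Visit ash.
        Visit lime.
      At ivy: go right to daisy.
        daisy is a leaf — visit daisy.
      Visit ivy.
    Visit elm.
  At poppy: go right to fern.
    fern is a leaf — visit fern.
  Visit poppy.
Visit hop.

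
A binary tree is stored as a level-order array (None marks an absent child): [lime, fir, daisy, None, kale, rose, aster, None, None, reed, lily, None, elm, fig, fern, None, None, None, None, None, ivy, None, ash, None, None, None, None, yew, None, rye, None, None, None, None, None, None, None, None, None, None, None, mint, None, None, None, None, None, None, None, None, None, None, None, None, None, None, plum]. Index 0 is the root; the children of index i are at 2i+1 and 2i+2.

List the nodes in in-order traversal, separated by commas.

In-order visits the left subtree, then the node, then the right subtree.
At lime: go left to fir.
  At fir: no left child.
  Visit fir.
  At fir: go right to kale.
    At kale: go left to reed.
      At reed: no left child.
      Visit reed.
      At reed: go right to ivy.
        At ivy: go left to mint.
          mint is a leaf — visit mint.
        Visit ivy.
        At ivy: no right child.
    Visit kale.
    At kale: go right to lily.
      At lily: no left child.
      Visit lily.
      At lily: go right to ash.
        ash is a leaf — visit ash.
Visit lime.
At lime: go right to daisy.
  At daisy: go left to rose.
    At rose: no left child.
    Visit rose.
    At rose: go right to elm.
      elm is a leaf — visit elm.
  Visit daisy.
  At daisy: go right to aster.
    At aster: go left to fig.
      At fig: go left to yew.
        At yew: no left child.
        Visit yew.
        At yew: go right to plum.
          plum is a leaf — visit plum.
      Visit fig.
      At fig: no right child.
    Visit aster.
    At aster: go right to fern.
      At fern: go left to rye.
        rye is a leaf — visit rye.
      Visit fern.
      At fern: no right child.

fir, reed, mint, ivy, kale, lily, ash, lime, rose, elm, daisy, yew, plum, fig, aster, rye, fern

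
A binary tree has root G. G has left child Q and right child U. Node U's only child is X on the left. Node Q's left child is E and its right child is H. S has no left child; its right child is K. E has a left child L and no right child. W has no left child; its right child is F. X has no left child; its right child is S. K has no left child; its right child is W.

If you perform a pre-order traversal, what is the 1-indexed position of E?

3

Pre-order visits the node, then its left subtree, then its right subtree.
Visit G.
At G: go left to Q.
  Visit Q.
  At Q: go left to E.
    Visit E.
    At E: go left to L.
      L is a leaf — visit L.
    At E: no right child.
  At Q: go right to H.
    H is a leaf — visit H.
At G: go right to U.
  Visit U.
  At U: go left to X.
    Visit X.
    At X: no left child.
    At X: go right to S.
      Visit S.
      At S: no left child.
      At S: go right to K.
        Visit K.
        At K: no left child.
        At K: go right to W.
          Visit W.
          At W: no left child.
          At W: go right to F.
            F is a leaf — visit F.
  At U: no right child.
Full pre-order sequence: G, Q, E, L, H, U, X, S, K, W, F.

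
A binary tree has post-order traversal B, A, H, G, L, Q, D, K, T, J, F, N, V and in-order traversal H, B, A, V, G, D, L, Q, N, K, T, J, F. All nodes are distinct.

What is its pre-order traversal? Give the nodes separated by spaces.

The last element of post-order is the root; it splits in-order into left and right subtrees.
Root V: left subtree has 3 nodes {H, B, A}, right has 9 {G, D, L, Q, N, K, T, J, F}.
  Root H: left subtree has 0 nodes { }, right has 2 {B, A}.
    Root A: left subtree has 1 node {B}, right has 0 { }.
  Root N: left subtree has 4 nodes {G, D, L, Q}, right has 4 {K, T, J, F}.
    Root D: left subtree has 1 node {G}, right has 2 {L, Q}.
      Root Q: left subtree has 1 node {L}, right has 0 { }.
    Root F: left subtree has 3 nodes {K, T, J}, right has 0 { }.
      Root J: left subtree has 2 nodes {K, T}, right has 0 { }.
        Root T: left subtree has 1 node {K}, right has 0 { }.

V H A B N D G Q L F J T K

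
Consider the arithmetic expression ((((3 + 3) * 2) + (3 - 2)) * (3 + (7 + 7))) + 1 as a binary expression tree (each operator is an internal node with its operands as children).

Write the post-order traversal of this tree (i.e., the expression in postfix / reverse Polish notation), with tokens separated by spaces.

Post-order on an expression tree gives postfix notation: for each operator, emit left operand, right operand, then the operator.

3 3 + 2 * 3 2 - + 3 7 7 + + * 1 +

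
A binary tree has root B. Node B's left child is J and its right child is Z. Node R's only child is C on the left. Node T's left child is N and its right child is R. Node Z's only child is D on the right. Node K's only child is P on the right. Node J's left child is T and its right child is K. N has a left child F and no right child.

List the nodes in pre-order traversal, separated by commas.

B, J, T, N, F, R, C, K, P, Z, D

Pre-order visits the node, then its left subtree, then its right subtree.
Visit B.
At B: go left to J.
  Visit J.
  At J: go left to T.
    Visit T.
    At T: go left to N.
      Visit N.
      At N: go left to F.
        F is a leaf — visit F.
      At N: no right child.
    At T: go right to R.
      Visit R.
      At R: go left to C.
        C is a leaf — visit C.
      At R: no right child.
  At J: go right to K.
    Visit K.
    At K: no left child.
    At K: go right to P.
      P is a leaf — visit P.
At B: go right to Z.
  Visit Z.
  At Z: no left child.
  At Z: go right to D.
    D is a leaf — visit D.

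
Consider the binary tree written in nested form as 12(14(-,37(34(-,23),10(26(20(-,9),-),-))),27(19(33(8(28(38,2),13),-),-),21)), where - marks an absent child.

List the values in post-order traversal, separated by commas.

Post-order visits the left subtree, then the right subtree, then the node.
At 12: go left to 14.
  At 14: no left child.
  At 14: go right to 37.
    At 37: go left to 34.
      At 34: no left child.
      At 34: go right to 23.
        23 is a leaf — visit 23.
      Visit 34.
    At 37: go right to 10.
      At 10: go left to 26.
        At 26: go left to 20.
          At 20: no left child.
          At 20: go right to 9.
            9 is a leaf — visit 9.
          Visit 20.
        At 26: no right child.
        Visit 26.
      At 10: no right child.
      Visit 10.
    Visit 37.
  Visit 14.
At 12: go right to 27.
  At 27: go left to 19.
    At 19: go left to 33.
      At 33: go left to 8.
        At 8: go left to 28.
          At 28: go left to 38.
            38 is a leaf — visit 38.
          At 28: go right to 2.
            2 is a leaf — visit 2.
          Visit 28.
        At 8: go right to 13.
          13 is a leaf — visit 13.
        Visit 8.
      At 33: no right child.
      Visit 33.
    At 19: no right child.
    Visit 19.
  At 27: go right to 21.
    21 is a leaf — visit 21.
  Visit 27.
Visit 12.

23, 34, 9, 20, 26, 10, 37, 14, 38, 2, 28, 13, 8, 33, 19, 21, 27, 12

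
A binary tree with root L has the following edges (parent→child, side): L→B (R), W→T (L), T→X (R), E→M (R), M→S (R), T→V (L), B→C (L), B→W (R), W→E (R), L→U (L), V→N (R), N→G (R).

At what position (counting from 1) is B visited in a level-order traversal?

3

Level-order visits nodes level by level from the root, left to right within each level.
Level 0: L
Level 1: U, B
Level 2: C, W
Level 3: T, E
Level 4: V, X, M
Level 5: N, S
Level 6: G
Full level-order sequence: L, U, B, C, W, T, E, V, X, M, N, S, G.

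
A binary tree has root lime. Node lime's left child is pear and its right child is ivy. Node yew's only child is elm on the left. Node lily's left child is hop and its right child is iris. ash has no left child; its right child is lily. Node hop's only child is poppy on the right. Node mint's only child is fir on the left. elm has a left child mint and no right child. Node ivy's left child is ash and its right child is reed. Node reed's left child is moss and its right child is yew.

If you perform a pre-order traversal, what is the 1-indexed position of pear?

Pre-order visits the node, then its left subtree, then its right subtree.
Visit lime.
At lime: go left to pear.
  pear is a leaf — visit pear.
At lime: go right to ivy.
  Visit ivy.
  At ivy: go left to ash.
    Visit ash.
    At ash: no left child.
    At ash: go right to lily.
      Visit lily.
      At lily: go left to hop.
        Visit hop.
        At hop: no left child.
        At hop: go right to poppy.
          poppy is a leaf — visit poppy.
      At lily: go right to iris.
        iris is a leaf — visit iris.
  At ivy: go right to reed.
    Visit reed.
    At reed: go left to moss.
      moss is a leaf — visit moss.
    At reed: go right to yew.
      Visit yew.
      At yew: go left to elm.
        Visit elm.
        At elm: go left to mint.
          Visit mint.
          At mint: go left to fir.
            fir is a leaf — visit fir.
          At mint: no right child.
        At elm: no right child.
      At yew: no right child.
Full pre-order sequence: lime, pear, ivy, ash, lily, hop, poppy, iris, reed, moss, yew, elm, mint, fir.

2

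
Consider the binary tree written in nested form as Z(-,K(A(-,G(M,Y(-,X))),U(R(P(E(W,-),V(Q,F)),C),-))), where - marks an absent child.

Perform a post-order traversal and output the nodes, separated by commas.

M, X, Y, G, A, W, E, Q, F, V, P, C, R, U, K, Z

Post-order visits the left subtree, then the right subtree, then the node.
At Z: no left child.
At Z: go right to K.
  At K: go left to A.
    At A: no left child.
    At A: go right to G.
      At G: go left to M.
        M is a leaf — visit M.
      At G: go right to Y.
        At Y: no left child.
        At Y: go right to X.
          X is a leaf — visit X.
        Visit Y.
      Visit G.
    Visit A.
  At K: go right to U.
    At U: go left to R.
      At R: go left to P.
        At P: go left to E.
          At E: go left to W.
            W is a leaf — visit W.
          At E: no right child.
          Visit E.
        At P: go right to V.
          At V: go left to Q.
            Q is a leaf — visit Q.
          At V: go right to F.
            F is a leaf — visit F.
          Visit V.
        Visit P.
      At R: go right to C.
        C is a leaf — visit C.
      Visit R.
    At U: no right child.
    Visit U.
  Visit K.
Visit Z.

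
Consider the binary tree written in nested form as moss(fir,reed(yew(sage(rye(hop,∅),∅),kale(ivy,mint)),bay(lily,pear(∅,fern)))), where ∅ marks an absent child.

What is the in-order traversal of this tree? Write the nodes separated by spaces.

In-order visits the left subtree, then the node, then the right subtree.
At moss: go left to fir.
  fir is a leaf — visit fir.
Visit moss.
At moss: go right to reed.
  At reed: go left to yew.
    At yew: go left to sage.
      At sage: go left to rye.
        At rye: go left to hop.
          hop is a leaf — visit hop.
        Visit rye.
        At rye: no right child.
      Visit sage.
      At sage: no right child.
    Visit yew.
    At yew: go right to kale.
      At kale: go left to ivy.
        ivy is a leaf — visit ivy.
      Visit kale.
      At kale: go right to mint.
        mint is a leaf — visit mint.
  Visit reed.
  At reed: go right to bay.
    At bay: go left to lily.
      lily is a leaf — visit lily.
    Visit bay.
    At bay: go right to pear.
      At pear: no left child.
      Visit pear.
      At pear: go right to fern.
        fern is a leaf — visit fern.

fir moss hop rye sage yew ivy kale mint reed lily bay pear fern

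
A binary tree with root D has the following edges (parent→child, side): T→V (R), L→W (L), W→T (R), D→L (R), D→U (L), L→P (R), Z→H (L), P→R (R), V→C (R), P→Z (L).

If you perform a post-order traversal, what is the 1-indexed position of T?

Post-order visits the left subtree, then the right subtree, then the node.
At D: go left to U.
  U is a leaf — visit U.
At D: go right to L.
  At L: go left to W.
    At W: no left child.
    At W: go right to T.
      At T: no left child.
      At T: go right to V.
        At V: no left child.
        At V: go right to C.
          C is a leaf — visit C.
        Visit V.
      Visit T.
    Visit W.
  At L: go right to P.
    At P: go left to Z.
      At Z: go left to H.
        H is a leaf — visit H.
      At Z: no right child.
      Visit Z.
    At P: go right to R.
      R is a leaf — visit R.
    Visit P.
  Visit L.
Visit D.
Full post-order sequence: U, C, V, T, W, H, Z, R, P, L, D.

4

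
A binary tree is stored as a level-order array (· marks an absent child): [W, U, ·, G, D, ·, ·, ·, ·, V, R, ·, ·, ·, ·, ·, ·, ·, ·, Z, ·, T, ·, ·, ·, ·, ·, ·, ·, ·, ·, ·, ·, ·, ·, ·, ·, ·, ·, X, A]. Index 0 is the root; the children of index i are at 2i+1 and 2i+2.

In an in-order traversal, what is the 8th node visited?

In-order visits the left subtree, then the node, then the right subtree.
At W: go left to U.
  At U: go left to G.
    G is a leaf — visit G.
  Visit U.
  At U: go right to D.
    At D: go left to V.
      At V: go left to Z.
        At Z: go left to X.
          X is a leaf — visit X.
        Visit Z.
        At Z: go right to A.
          A is a leaf — visit A.
      Visit V.
      At V: no right child.
    Visit D.
    At D: go right to R.
      At R: go left to T.
        T is a leaf — visit T.
      Visit R.
      At R: no right child.
Visit W.
At W: no right child.
Full in-order sequence: G, U, X, Z, A, V, D, T, R, W.

T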